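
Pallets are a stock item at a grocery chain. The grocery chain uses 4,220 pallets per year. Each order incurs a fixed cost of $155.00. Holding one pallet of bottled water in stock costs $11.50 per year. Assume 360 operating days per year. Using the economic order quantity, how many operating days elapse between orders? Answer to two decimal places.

T ≈ 28.77 days

Q* = √(2DS/H) = √(2 × 4,220 × 155 / 11.5) ≈ 337.28.
Cycle time = Q*/D × 360 = 337.28 / 4,220 × 360 ≈ 28.773 days.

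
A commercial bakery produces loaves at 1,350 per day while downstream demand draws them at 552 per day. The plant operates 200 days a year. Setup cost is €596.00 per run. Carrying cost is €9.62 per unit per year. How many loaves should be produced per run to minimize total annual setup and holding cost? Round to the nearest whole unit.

Annual demand D = 552 × 200 = 110,400.
Production build-up factor (1 − d/p) = 1 − 552/1,350 = 0.5911.
Q* = √(2DS / (H(1 − d/p))) = √(2 × 110,400 × 596 / (9.62 × 0.5911)).
= √(131,596,800 / 5.6865) ≈ 4810.615.

Q* ≈ 4,811 loaves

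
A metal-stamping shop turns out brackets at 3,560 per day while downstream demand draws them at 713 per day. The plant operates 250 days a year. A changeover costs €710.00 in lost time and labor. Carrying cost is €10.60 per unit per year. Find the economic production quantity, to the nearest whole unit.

Q* ≈ 5,464 brackets

Annual demand D = 713 × 250 = 178,250.
Production build-up factor (1 − d/p) = 1 − 713/3,560 = 0.7997.
Q* = √(2DS / (H(1 − d/p))) = √(2 × 178,250 × 710 / (10.6 × 0.7997)).
= √(253,115,000 / 8.477) ≈ 5464.334.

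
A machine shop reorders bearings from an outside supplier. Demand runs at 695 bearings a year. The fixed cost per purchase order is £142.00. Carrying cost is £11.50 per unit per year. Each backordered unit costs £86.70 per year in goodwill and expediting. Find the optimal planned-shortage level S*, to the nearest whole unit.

S* ≈ 16 bearings

With planned backorders, Q* = √(2DS/H) · √((H+B)/B).
√(2DS/H) = √(2 × 695 × 142 / 11.5) = 131.009.
√((H+B)/B) = √((11.5+86.7)/86.7) = 1.0643.
Q* ≈ 139.428.
S* = Q* · H/(H+B) = 139.428 × 11.5/98.2 ≈ 16.328.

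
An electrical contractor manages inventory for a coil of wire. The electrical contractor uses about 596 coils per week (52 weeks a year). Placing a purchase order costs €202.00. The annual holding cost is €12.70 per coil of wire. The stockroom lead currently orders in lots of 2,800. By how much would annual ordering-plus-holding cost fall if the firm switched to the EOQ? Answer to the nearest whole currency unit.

Annual demand D = 596 × 52 = 30,992.
EOQ = √(2DS/H) = √(2 × 30,992 × 202 / 12.7) ≈ 992.92.
Cost at Q* = (D/Q*)S + (Q*/2)H = √(2DSH) ≈ €12,610.07.
Cost at Q = 2,800: (30,992/2,800)×202 + (2,800/2)×12.7 = €2,235.85 + €17,780.00 = €20,015.85.
Excess = €20,015.85 − €12,610.07 = €7,405.79.

Extra cost ≈ €7,406 per year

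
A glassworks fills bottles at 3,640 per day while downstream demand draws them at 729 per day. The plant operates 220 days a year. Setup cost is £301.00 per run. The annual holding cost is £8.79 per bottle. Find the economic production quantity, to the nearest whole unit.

Annual demand D = 729 × 220 = 160,380.
Production build-up factor (1 − d/p) = 1 − 729/3,640 = 0.7997.
Q* = √(2DS / (H(1 − d/p))) = √(2 × 160,380 × 301 / (8.79 × 0.7997)).
= √(96,548,760 / 7.0296) ≈ 3706.026.

Q* ≈ 3,706 bottles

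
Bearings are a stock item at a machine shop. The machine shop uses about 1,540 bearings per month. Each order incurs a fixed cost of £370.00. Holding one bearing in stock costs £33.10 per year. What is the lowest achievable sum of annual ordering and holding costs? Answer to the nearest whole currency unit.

Annual demand D = 1,540 × 12 = 18,480.
EOQ = √(2DS/H) = √(2 × 18,480 × 370 / 33.1) ≈ 642.77.
At the optimum the two cost components are equal, so total cost = 2·(Q*/2)H = Q*·H.
Minimum total = √(2DSH) = √(2 × 18,480 × 370 × 33.1) ≈ 21275.552.

TC* ≈ £21,276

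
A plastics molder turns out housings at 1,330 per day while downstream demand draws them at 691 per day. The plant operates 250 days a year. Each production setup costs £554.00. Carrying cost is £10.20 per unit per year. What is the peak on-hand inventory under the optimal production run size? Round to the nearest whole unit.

I_max ≈ 3,003 housings

Annual demand D = 691 × 250 = 172,750.
Production build-up factor (1 − d/p) = 1 − 691/1,330 = 0.4805.
Q* = √(2DS / (H(1 − d/p))) = √(2 × 172,750 × 554 / (10.2 × 0.4805)).
= √(191,407,000 / 4.9006) ≈ 6249.629.
Maximum inventory = Q*(1 − d/p) = 6249.629 × 0.4805 ≈ 3002.641.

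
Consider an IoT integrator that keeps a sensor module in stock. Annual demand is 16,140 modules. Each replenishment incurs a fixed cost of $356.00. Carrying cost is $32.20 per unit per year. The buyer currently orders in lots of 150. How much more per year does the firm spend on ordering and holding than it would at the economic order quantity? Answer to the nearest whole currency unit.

Extra cost ≈ $21,484 per year

EOQ = √(2DS/H) = √(2 × 16,140 × 356 / 32.2) ≈ 597.40.
Cost at Q* = (D/Q*)S + (Q*/2)H = √(2DSH) ≈ $19,236.22.
Cost at Q = 150: (16,140/150)×356 + (150/2)×32.2 = $38,305.60 + $2,415.00 = $40,720.60.
Excess = $40,720.60 − $19,236.22 = $21,484.38.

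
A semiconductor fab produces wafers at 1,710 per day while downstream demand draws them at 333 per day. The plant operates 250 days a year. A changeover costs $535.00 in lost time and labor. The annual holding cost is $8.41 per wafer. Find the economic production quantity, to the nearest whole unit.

Q* ≈ 3,627 wafers

Annual demand D = 333 × 250 = 83,250.
Production build-up factor (1 − d/p) = 1 − 333/1,710 = 0.8053.
Q* = √(2DS / (H(1 − d/p))) = √(2 × 83,250 × 535 / (8.41 × 0.8053)).
= √(89,077,500 / 6.7723) ≈ 3626.746.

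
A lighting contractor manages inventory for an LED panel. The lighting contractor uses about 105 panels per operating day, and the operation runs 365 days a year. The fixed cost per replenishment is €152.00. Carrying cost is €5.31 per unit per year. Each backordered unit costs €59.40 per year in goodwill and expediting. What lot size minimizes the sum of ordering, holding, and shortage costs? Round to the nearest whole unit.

Annual demand D = 105 × 365 = 38,325.
With planned backorders, Q* = √(2DS/H) · √((H+B)/B).
√(2DS/H) = √(2 × 38,325 × 152 / 5.31) = 1481.258.
√((H+B)/B) = √((5.31+59.4)/59.4) = 1.0437.
Q* ≈ 1546.048.

Q* ≈ 1,546 panels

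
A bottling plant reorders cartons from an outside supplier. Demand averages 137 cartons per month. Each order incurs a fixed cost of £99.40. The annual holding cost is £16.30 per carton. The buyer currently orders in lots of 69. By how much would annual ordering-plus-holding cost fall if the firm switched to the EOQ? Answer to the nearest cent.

Extra cost ≈ £622.57 per year

Annual demand D = 137 × 12 = 1,644.
EOQ = √(2DS/H) = √(2 × 1,644 × 99.4 / 16.3) ≈ 141.60.
Cost at Q* = (D/Q*)S + (Q*/2)H = √(2DSH) ≈ £2,308.09.
Cost at Q = 69: (1,644/69)×99.4 + (69/2)×16.3 = £2,368.31 + £562.35 = £2,930.66.
Excess = £2,930.66 − £2,308.09 = £622.57.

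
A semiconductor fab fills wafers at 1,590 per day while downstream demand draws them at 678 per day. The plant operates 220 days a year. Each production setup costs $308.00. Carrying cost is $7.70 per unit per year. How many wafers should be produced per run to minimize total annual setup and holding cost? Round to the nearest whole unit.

Annual demand D = 678 × 220 = 149,160.
Production build-up factor (1 − d/p) = 1 − 678/1,590 = 0.5736.
Q* = √(2DS / (H(1 − d/p))) = √(2 × 149,160 × 308 / (7.7 × 0.5736)).
= √(91,882,560 / 4.4166) ≈ 4561.129.

Q* ≈ 4,561 wafers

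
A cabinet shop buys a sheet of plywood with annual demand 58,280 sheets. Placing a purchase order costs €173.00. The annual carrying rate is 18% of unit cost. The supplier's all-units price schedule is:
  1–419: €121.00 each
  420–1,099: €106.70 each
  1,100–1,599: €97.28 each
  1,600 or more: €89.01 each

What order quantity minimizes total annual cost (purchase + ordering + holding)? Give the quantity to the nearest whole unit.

Holding cost per unit per year at price C is H = 0.18·C.
Candidates are each tier's EOQ (if it falls in that tier) and each price-break quantity.
Tier 1 (€121.00): EOQ = 962.2 exceeds tier's upper bound 419, so this tier is dominated.
EOQ at €106.70 = 1024.7 (feasible in tier 2): TC = 58,280×€106.70 + (58,280/1024.7)×173 + (1024.7/2)×0.18×€106.70 = €6,238,155.60.
EOQ at €97.28 = 1073.1 < 1100, so use break Q=1100: TC = 58,280×€97.28 + (58,280/1100.0)×173 + (1100.0/2)×0.18×€97.28 = €5,688,274.97.
EOQ at €89.01 = 1121.9 < 1600, so use break Q=1600: TC = 58,280×€89.01 + (58,280/1600.0)×173 + (1600.0/2)×0.18×€89.01 = €5,206,621.77.
Lowest total cost is €5,206,621.77 at Q = 1600.0.

Q* ≈ 1,600 sheets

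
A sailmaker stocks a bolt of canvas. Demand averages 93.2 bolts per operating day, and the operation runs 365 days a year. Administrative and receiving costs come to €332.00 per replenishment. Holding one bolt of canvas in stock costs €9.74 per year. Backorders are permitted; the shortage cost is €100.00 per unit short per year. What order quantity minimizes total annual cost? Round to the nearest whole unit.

Annual demand D = 93.2 × 365 = 34,018.
With planned backorders, Q* = √(2DS/H) · √((H+B)/B).
√(2DS/H) = √(2 × 34,018 × 332 / 9.74) = 1522.856.
√((H+B)/B) = √((9.74+100)/100) = 1.0476.
Q* ≈ 1595.297.

Q* ≈ 1,595 bolts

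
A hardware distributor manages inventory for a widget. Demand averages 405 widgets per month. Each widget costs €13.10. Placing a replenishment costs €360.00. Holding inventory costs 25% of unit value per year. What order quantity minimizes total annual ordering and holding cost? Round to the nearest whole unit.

Annual demand D = 405 × 12 = 4,860.
Holding cost H = 0.25 × €13.10 = €3.2750 per unit per year.
EOQ = √(2DS / H) = √(2 × 4,860 × 360 / 3.275).
= √(3,499,200 / 3.275) = √1,068,458.0153 ≈ 1033.662.

Q* ≈ 1,034 widgets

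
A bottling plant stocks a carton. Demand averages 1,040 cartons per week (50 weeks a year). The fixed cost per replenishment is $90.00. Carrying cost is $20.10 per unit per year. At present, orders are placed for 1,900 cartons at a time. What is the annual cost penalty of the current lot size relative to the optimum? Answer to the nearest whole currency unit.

Extra cost ≈ $7,842 per year

Annual demand D = 1,040 × 50 = 52,000.
EOQ = √(2DS/H) = √(2 × 52,000 × 90 / 20.1) ≈ 682.40.
Cost at Q* = (D/Q*)S + (Q*/2)H = √(2DSH) ≈ $13,716.27.
Cost at Q = 1,900: (52,000/1,900)×90 + (1,900/2)×20.1 = $2,463.16 + $19,095.00 = $21,558.16.
Excess = $21,558.16 − $13,716.27 = $7,841.89.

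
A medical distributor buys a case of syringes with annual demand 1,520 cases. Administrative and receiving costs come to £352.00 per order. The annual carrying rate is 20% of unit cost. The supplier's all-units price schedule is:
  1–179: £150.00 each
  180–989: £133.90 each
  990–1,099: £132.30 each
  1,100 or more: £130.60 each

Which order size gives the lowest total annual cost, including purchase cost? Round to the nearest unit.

Q* ≈ 200 cases

Holding cost per unit per year at price C is H = 0.20·C.
For each price level, check whether its EOQ is feasible; otherwise the best quantity at that price is the breakpoint.
Tier 1 (£150.00): EOQ = 188.9 exceeds tier's upper bound 179, so this tier is dominated.
EOQ at £133.90 = 199.9 (feasible in tier 2): TC = 1,520×£133.90 + (1,520/199.9)×352 + (199.9/2)×0.20×£133.90 = £208,881.20.
EOQ at £132.30 = 201.1 < 990, so use break Q=990: TC = 1,520×£132.30 + (1,520/990.0)×352 + (990.0/2)×0.20×£132.30 = £214,734.14.
EOQ at £130.60 = 202.4 < 1100, so use break Q=1100: TC = 1,520×£130.60 + (1,520/1100.0)×352 + (1100.0/2)×0.20×£130.60 = £213,364.40.
Lowest total cost is £208,881.20 at Q = 199.9.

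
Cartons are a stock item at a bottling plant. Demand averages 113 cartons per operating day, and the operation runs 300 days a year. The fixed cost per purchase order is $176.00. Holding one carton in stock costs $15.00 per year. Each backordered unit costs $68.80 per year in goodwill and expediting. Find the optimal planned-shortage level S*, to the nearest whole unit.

Annual demand D = 113 × 300 = 33,900.
With planned backorders, Q* = √(2DS/H) · √((H+B)/B).
√(2DS/H) = √(2 × 33,900 × 176 / 15) = 891.919.
√((H+B)/B) = √((15+68.8)/68.8) = 1.1036.
Q* ≈ 984.359.
S* = Q* · H/(H+B) = 984.359 × 15/83.8 ≈ 176.198.

S* ≈ 176 cartons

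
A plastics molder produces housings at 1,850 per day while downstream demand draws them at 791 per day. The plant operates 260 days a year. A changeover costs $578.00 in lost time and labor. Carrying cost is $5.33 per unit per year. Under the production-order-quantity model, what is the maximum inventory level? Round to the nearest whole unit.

Annual demand D = 791 × 260 = 205,660.
Production build-up factor (1 − d/p) = 1 − 791/1,850 = 0.5724.
Q* = √(2DS / (H(1 − d/p))) = √(2 × 205,660 × 578 / (5.33 × 0.5724)).
= √(237,742,960 / 3.0511) ≈ 8827.305.
Maximum inventory = Q*(1 − d/p) = 8827.305 × 0.5724 ≈ 5053.035.

I_max ≈ 5,053 housings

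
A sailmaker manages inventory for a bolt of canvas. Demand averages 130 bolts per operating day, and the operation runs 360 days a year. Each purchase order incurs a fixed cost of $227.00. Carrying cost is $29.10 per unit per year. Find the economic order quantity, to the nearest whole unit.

Q* ≈ 854 bolts

Annual demand D = 130 × 360 = 46,800.
EOQ = √(2DS / H) = √(2 × 46,800 × 227 / 29.1).
= √(21,247,200 / 29.1) = √730,144.3299 ≈ 854.485.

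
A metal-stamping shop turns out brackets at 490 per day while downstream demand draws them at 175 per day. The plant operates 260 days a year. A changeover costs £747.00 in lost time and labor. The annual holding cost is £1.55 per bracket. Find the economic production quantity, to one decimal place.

Annual demand D = 175 × 260 = 45,500.
Production build-up factor (1 − d/p) = 1 − 175/490 = 0.6429.
Q* = √(2DS / (H(1 − d/p))) = √(2 × 45,500 × 747 / (1.55 × 0.6429)).
= √(67,977,000 / 0.9964) ≈ 8259.579.

Q* ≈ 8,259.6 brackets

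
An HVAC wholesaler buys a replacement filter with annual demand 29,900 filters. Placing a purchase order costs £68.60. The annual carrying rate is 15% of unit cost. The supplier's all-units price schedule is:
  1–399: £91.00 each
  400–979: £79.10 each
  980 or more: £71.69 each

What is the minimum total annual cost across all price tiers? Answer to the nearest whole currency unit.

TC* ≈ £2,150,893

Holding cost per unit per year at price C is H = 0.15·C.
Evaluate total cost at each tier's feasible EOQ or, if the EOQ is below the tier, at the tier's minimum quantity.
Tier 1 (£91.00): EOQ = 548.2 exceeds tier's upper bound 399, so this tier is dominated.
EOQ at £79.10 = 588.0 (feasible in tier 2): TC = 29,900×£79.10 + (29,900/588.0)×68.6 + (588.0/2)×0.15×£79.10 = £2,372,066.64.
EOQ at £71.69 = 617.6 < 980, so use break Q=980: TC = 29,900×£71.69 + (29,900/980.0)×68.6 + (980.0/2)×0.15×£71.69 = £2,150,893.21.
Lowest total cost among the candidates is at Q = 980.0.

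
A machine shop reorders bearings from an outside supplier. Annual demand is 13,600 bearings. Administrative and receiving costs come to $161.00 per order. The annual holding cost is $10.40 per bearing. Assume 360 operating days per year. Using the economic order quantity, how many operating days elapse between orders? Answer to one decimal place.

Q* = √(2DS/H) = √(2 × 13,600 × 161 / 10.4) ≈ 648.90.
Cycle time = Q*/D × 360 = 648.90 / 13,600 × 360 ≈ 17.177 days.

T ≈ 17.2 days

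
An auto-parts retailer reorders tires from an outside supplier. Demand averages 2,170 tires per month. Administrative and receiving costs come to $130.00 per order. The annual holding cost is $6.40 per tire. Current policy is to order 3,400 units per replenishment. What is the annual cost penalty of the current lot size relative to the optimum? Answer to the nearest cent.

Extra cost ≈ $5,293.05 per year

Annual demand D = 2,170 × 12 = 26,040.
EOQ = √(2DS/H) = √(2 × 26,040 × 130 / 6.4) ≈ 1028.53.
Cost at Q* = (D/Q*)S + (Q*/2)H = √(2DSH) ≈ $6,582.60.
Cost at Q = 3,400: (26,040/3,400)×130 + (3,400/2)×6.4 = $995.65 + $10,880.00 = $11,875.65.
Excess = $11,875.65 − $6,582.60 = $5,293.05.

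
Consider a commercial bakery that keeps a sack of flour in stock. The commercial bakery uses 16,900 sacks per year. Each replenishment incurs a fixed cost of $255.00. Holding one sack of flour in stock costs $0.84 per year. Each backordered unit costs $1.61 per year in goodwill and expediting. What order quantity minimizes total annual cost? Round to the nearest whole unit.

With planned backorders, Q* = √(2DS/H) · √((H+B)/B).
√(2DS/H) = √(2 × 16,900 × 255 / 0.84) = 3203.235.
√((H+B)/B) = √((0.84+1.61)/1.61) = 1.2336.
Q* ≈ 3951.472.

Q* ≈ 3,951 sacks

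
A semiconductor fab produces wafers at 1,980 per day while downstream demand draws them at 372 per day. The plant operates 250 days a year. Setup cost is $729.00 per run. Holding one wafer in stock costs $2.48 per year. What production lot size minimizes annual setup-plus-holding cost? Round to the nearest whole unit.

Annual demand D = 372 × 250 = 93,000.
Production build-up factor (1 − d/p) = 1 − 372/1,980 = 0.8121.
Q* = √(2DS / (H(1 − d/p))) = √(2 × 93,000 × 729 / (2.48 × 0.8121)).
= √(135,594,000 / 2.0141) ≈ 8205.102.

Q* ≈ 8,205 wafers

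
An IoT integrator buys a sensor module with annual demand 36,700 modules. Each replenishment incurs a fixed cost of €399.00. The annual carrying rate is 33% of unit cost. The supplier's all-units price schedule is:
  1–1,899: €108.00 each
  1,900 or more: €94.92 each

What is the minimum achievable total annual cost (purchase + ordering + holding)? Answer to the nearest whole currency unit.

Holding cost per unit per year at price C is H = 0.33·C.
Evaluate total cost at each tier's feasible EOQ or, if the EOQ is below the tier, at the tier's minimum quantity.
EOQ at €108.00 = 906.5 (feasible in tier 1): TC = 36,700×€108.00 + (36,700/906.5)×399 + (906.5/2)×0.33×€108.00 = €3,995,907.50.
EOQ at €94.92 = 966.9 < 1900, so use break Q=1900: TC = 36,700×€94.92 + (36,700/1900.0)×399 + (1900.0/2)×0.33×€94.92 = €3,521,028.42.
Lowest total cost among the candidates is at Q = 1900.0.

TC* ≈ €3,521,028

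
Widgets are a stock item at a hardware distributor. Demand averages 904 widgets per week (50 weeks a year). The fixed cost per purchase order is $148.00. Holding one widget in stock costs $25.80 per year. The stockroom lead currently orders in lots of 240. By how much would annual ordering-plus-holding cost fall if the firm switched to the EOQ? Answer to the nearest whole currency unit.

Annual demand D = 904 × 50 = 45,200.
EOQ = √(2DS/H) = √(2 × 45,200 × 148 / 25.8) ≈ 720.12.
Cost at Q* = (D/Q*)S + (Q*/2)H = √(2DSH) ≈ $18,579.11.
Cost at Q = 240: (45,200/240)×148 + (240/2)×25.8 = $27,873.33 + $3,096.00 = $30,969.33.
Excess = $30,969.33 − $18,579.11 = $12,390.22.

Extra cost ≈ $12,390 per year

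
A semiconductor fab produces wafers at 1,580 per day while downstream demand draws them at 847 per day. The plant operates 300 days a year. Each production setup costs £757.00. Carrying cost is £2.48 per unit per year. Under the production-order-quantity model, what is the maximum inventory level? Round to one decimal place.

I_max ≈ 8,483.3 wafers

Annual demand D = 847 × 300 = 254,100.
Production build-up factor (1 − d/p) = 1 − 847/1,580 = 0.4639.
Q* = √(2DS / (H(1 − d/p))) = √(2 × 254,100 × 757 / (2.48 × 0.4639)).
= √(384,707,400 / 1.1505) ≈ 18285.885.
Maximum inventory = Q*(1 − d/p) = 18285.885 × 0.4639 ≈ 8483.262.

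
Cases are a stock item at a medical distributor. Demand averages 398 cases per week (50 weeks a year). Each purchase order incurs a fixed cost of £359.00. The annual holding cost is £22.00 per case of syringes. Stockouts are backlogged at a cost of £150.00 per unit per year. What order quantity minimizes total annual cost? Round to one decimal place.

Q* ≈ 863.0 cases

Annual demand D = 398 × 50 = 19,900.
With planned backorders, Q* = √(2DS/H) · √((H+B)/B).
√(2DS/H) = √(2 × 19,900 × 359 / 22) = 805.893.
√((H+B)/B) = √((22+150)/150) = 1.0708.
Q* ≈ 862.971.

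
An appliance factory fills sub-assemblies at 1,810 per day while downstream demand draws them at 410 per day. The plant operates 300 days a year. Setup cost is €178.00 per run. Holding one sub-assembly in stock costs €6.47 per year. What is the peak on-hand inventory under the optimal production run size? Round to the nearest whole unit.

I_max ≈ 2,288 sub-assemblies

Annual demand D = 410 × 300 = 123,000.
Production build-up factor (1 − d/p) = 1 − 410/1,810 = 0.7735.
Q* = √(2DS / (H(1 − d/p))) = √(2 × 123,000 × 178 / (6.47 × 0.7735)).
= √(43,788,000 / 5.0044) ≈ 2958.017.
Maximum inventory = Q*(1 − d/p) = 2958.017 × 0.7735 ≈ 2287.969.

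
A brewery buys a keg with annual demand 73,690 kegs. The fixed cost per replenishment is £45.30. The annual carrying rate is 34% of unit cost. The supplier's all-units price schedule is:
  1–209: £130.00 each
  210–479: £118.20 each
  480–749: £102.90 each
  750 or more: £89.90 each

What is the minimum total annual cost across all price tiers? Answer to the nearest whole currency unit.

Holding cost per unit per year at price C is H = 0.34·C.
Candidates are each tier's EOQ (if it falls in that tier) and each price-break quantity.
Tier 1 (£130.00): EOQ = 388.6 exceeds tier's upper bound 209, so this tier is dominated.
EOQ at £118.20 = 407.6 (feasible in tier 2): TC = 73,690×£118.20 + (73,690/407.6)×45.3 + (407.6/2)×0.34×£118.20 = £8,726,538.10.
EOQ at £102.90 = 436.8 < 480, so use break Q=480: TC = 73,690×£102.90 + (73,690/480.0)×45.3 + (480.0/2)×0.34×£102.90 = £7,598,052.13.
EOQ at £89.90 = 467.4 < 750, so use break Q=750: TC = 73,690×£89.90 + (73,690/750.0)×45.3 + (750.0/2)×0.34×£89.90 = £6,640,644.13.
Lowest total cost among the candidates is at Q = 750.0.

TC* ≈ £6,640,644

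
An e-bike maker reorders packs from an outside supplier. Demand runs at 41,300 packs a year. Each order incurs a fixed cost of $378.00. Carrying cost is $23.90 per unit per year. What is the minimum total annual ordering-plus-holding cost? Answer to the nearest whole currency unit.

TC* ≈ $27,317

EOQ = √(2DS/H) = √(2 × 41,300 × 378 / 23.9) ≈ 1142.98.
At the optimum the two cost components are equal, so total cost = 2·(Q*/2)H = Q*·H.
Minimum total = √(2DSH) = √(2 × 41,300 × 378 × 23.9) ≈ 27317.118.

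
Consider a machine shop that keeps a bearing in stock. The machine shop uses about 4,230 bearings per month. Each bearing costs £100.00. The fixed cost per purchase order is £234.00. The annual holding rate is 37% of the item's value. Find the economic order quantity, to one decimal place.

Q* ≈ 801.3 bearings

Annual demand D = 4,230 × 12 = 50,760.
Holding cost H = 0.37 × £100.00 = £37.0000 per unit per year.
EOQ = √(2DS / H) = √(2 × 50,760 × 234 / 37).
= √(23,755,680 / 37) = √642,045.4054 ≈ 801.277.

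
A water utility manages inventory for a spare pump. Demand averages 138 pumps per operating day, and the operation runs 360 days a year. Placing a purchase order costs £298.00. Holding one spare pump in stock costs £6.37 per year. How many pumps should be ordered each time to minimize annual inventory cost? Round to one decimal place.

Q* ≈ 2,156.0 pumps

Annual demand D = 138 × 360 = 49,680.
EOQ = √(2DS / H) = √(2 × 49,680 × 298 / 6.37).
= √(29,609,280 / 6.37) = √4,648,238.6185 ≈ 2155.977.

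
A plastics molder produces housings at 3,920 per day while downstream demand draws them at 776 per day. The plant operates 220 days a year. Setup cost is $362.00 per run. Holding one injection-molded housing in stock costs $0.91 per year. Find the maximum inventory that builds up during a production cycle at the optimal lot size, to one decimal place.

I_max ≈ 10,437.3 housings

Annual demand D = 776 × 220 = 170,720.
Production build-up factor (1 − d/p) = 1 − 776/3,920 = 0.8020.
Q* = √(2DS / (H(1 − d/p))) = √(2 × 170,720 × 362 / (0.91 × 0.8020)).
= √(123,601,280 / 0.7299) ≈ 13013.453.
Maximum inventory = Q*(1 − d/p) = 13013.453 × 0.8020 ≈ 10437.321.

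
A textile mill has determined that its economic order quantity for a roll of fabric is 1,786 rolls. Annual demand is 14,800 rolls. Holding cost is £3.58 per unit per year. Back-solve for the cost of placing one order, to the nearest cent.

S ≈ £385.79

Invert the EOQ relation Q*² = 2DS/H.
From Q* = √(2DS/H): S = Q*²H / (2D) = 1,786² × 3.58 / (2 × 14,800) = 385.7929.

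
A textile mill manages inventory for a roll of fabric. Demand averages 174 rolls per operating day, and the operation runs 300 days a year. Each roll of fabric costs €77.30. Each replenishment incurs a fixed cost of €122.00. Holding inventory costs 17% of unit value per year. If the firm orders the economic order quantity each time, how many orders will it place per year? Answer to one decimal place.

N ≈ 53.0 orders per year

Annual demand D = 174 × 300 = 52,200.
Holding cost H = 0.17 × €77.30 = €13.1410 per unit per year.
EOQ = √(2DS/H) = √(2 × 52,200 × 122 / 13.141) ≈ 984.50.
Orders per year = D / Q* = 52,200 / 984.50 ≈ 53.022.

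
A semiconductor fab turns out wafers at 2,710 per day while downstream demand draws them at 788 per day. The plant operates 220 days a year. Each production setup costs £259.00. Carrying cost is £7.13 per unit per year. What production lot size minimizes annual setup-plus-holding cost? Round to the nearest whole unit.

Annual demand D = 788 × 220 = 173,360.
Production build-up factor (1 − d/p) = 1 − 788/2,710 = 0.7092.
Q* = √(2DS / (H(1 − d/p))) = √(2 × 173,360 × 259 / (7.13 × 0.7092)).
= √(89,800,480 / 5.0568) ≈ 4214.077.

Q* ≈ 4,214 wafers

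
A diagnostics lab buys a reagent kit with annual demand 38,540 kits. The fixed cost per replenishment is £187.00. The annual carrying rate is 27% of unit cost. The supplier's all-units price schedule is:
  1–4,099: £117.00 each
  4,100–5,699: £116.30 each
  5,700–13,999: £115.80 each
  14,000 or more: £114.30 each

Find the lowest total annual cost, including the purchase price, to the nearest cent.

Holding cost per unit per year at price C is H = 0.27·C.
Evaluate total cost at each tier's feasible EOQ or, if the EOQ is below the tier, at the tier's minimum quantity.
EOQ at £117.00 = 675.5 (feasible in tier 1): TC = 38,540×£117.00 + (38,540/675.5)×187 + (675.5/2)×0.27×£117.00 = £4,530,518.63.
EOQ at £116.30 = 677.5 < 4100, so use break Q=4100: TC = 38,540×£116.30 + (38,540/4100.0)×187 + (4100.0/2)×0.27×£116.30 = £4,548,331.85.
EOQ at £115.80 = 679.0 < 5700, so use break Q=5700: TC = 38,540×£115.80 + (38,540/5700.0)×187 + (5700.0/2)×0.27×£115.80 = £4,553,304.48.
EOQ at £114.30 = 683.4 < 14000, so use break Q=14000: TC = 38,540×£114.30 + (38,540/14000.0)×187 + (14000.0/2)×0.27×£114.30 = £4,621,663.78.
Lowest total cost among the candidates is at Q = 675.5.

TC* ≈ £4,530,518.63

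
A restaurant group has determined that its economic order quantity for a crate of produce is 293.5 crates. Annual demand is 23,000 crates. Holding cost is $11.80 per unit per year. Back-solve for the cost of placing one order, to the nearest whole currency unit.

Invert the EOQ relation Q*² = 2DS/H.
From Q* = √(2DS/H): S = Q*²H / (2D) = 293.5² × 11.8 / (2 × 23,000) = 22.0974.

S ≈ $22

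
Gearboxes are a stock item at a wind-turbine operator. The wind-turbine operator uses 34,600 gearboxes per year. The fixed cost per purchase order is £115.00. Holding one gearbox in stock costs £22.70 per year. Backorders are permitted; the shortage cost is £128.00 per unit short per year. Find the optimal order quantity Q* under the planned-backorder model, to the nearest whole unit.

Q* ≈ 642 gearboxes

With planned backorders, Q* = √(2DS/H) · √((H+B)/B).
√(2DS/H) = √(2 × 34,600 × 115 / 22.7) = 592.092.
√((H+B)/B) = √((22.7+128)/128) = 1.0851.
Q* ≈ 642.452.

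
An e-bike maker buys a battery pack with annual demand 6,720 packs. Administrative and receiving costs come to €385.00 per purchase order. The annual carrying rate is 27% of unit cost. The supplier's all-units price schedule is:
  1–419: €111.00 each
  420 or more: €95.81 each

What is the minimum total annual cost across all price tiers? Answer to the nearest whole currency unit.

TC* ≈ €655,413

Holding cost per unit per year at price C is H = 0.27·C.
Evaluate total cost at each tier's feasible EOQ or, if the EOQ is below the tier, at the tier's minimum quantity.
EOQ at €111.00 = 415.5 (feasible in tier 1): TC = 6,720×€111.00 + (6,720/415.5)×385 + (415.5/2)×0.27×€111.00 = €758,372.98.
EOQ at €95.81 = 447.2 (feasible in tier 2): TC = 6,720×€95.81 + (6,720/447.2)×385 + (447.2/2)×0.27×€95.81 = €655,412.77.
Lowest total cost among the candidates is at Q = 447.2.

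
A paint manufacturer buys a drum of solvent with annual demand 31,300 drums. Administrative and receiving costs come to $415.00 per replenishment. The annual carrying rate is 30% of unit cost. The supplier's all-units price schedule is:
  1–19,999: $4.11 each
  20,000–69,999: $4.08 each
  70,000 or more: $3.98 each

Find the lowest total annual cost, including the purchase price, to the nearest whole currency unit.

Holding cost per unit per year at price C is H = 0.30·C.
Candidates are each tier's EOQ (if it falls in that tier) and each price-break quantity.
EOQ at $4.11 = 4590.2 (feasible in tier 1): TC = 31,300×$4.11 + (31,300/4590.2)×415 + (4590.2/2)×0.30×$4.11 = $134,302.69.
EOQ at $4.08 = 4607.0 < 20000, so use break Q=20000: TC = 31,300×$4.08 + (31,300/20000.0)×415 + (20000.0/2)×0.30×$4.08 = $140,593.48.
EOQ at $3.98 = 4664.5 < 70000, so use break Q=70000: TC = 31,300×$3.98 + (31,300/70000.0)×415 + (70000.0/2)×0.30×$3.98 = $166,549.56.
Lowest total cost among the candidates is at Q = 4590.2.

TC* ≈ $134,303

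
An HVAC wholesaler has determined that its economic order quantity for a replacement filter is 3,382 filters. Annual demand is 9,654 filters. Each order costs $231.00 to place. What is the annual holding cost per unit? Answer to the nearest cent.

The basic EOQ model gives Q* = √(2DS/H); rearrange for the unknown.
From Q* = √(2DS/H): H = 2DS / Q*² = 2 × 9,654 × 231 / 3,382² = 0.3899.

H ≈ $0.39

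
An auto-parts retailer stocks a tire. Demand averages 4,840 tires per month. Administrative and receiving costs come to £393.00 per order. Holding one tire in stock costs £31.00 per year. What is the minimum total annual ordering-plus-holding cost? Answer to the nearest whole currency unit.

Annual demand D = 4,840 × 12 = 58,080.
The optimal lot size = √(2DS/H) = √(2 × 58,080 × 393 / 31) ≈ 1213.51.
At the optimum the two cost components are equal, so total cost = 2·(Q*/2)H = Q*·H.
Minimum total = √(2DSH) = √(2 × 58,080 × 393 × 31) ≈ 37618.842.

TC* ≈ £37,619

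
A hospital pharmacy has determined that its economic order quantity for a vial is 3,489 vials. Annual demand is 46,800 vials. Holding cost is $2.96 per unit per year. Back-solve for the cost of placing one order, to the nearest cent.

Squaring Q* = √(2DS/H) gives Q*² = 2DS/H.
From Q* = √(2DS/H): S = Q*²H / (2D) = 3,489² × 2.96 / (2 × 46,800) = 384.9619.

S ≈ $384.96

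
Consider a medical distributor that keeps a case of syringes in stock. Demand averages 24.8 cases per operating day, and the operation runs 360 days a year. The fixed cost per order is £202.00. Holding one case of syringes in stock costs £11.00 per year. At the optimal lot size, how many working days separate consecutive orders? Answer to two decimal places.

Annual demand D = 24.8 × 360 = 8,928.
The optimal lot size = √(2DS/H) = √(2 × 8,928 × 202 / 11) ≈ 572.63.
Cycle time = Q*/D × 360 = 572.63 / 8,928 × 360 ≈ 23.090 days.

T ≈ 23.09 days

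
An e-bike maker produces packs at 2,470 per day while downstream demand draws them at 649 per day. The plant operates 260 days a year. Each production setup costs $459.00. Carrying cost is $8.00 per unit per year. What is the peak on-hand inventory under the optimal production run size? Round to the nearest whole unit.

I_max ≈ 3,778 packs

Annual demand D = 649 × 260 = 168,740.
Production build-up factor (1 − d/p) = 1 − 649/2,470 = 0.7372.
Q* = √(2DS / (H(1 − d/p))) = √(2 × 168,740 × 459 / (8 × 0.7372)).
= √(154,903,320 / 5.898) ≈ 5124.823.
Maximum inventory = Q*(1 − d/p) = 5124.823 × 0.7372 ≈ 3778.260.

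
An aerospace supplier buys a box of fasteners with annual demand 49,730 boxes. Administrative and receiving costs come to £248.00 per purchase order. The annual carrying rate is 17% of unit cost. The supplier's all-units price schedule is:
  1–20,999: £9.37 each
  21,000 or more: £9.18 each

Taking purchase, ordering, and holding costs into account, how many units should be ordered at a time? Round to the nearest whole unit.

Holding cost per unit per year at price C is H = 0.17·C.
For each price level, check whether its EOQ is feasible; otherwise the best quantity at that price is the breakpoint.
EOQ at £9.37 = 3935.1 (feasible in tier 1): TC = 49,730×£9.37 + (49,730/3935.1)×248 + (3935.1/2)×0.17×£9.37 = £472,238.32.
EOQ at £9.18 = 3975.6 < 21000, so use break Q=21000: TC = 49,730×£9.18 + (49,730/21000.0)×248 + (21000.0/2)×0.17×£9.18 = £473,494.99.
Lowest total cost is £472,238.32 at Q = 3935.1.

Q* ≈ 3,935 boxes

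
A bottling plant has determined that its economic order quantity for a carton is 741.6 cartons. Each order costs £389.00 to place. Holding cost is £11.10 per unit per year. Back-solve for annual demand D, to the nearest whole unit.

Squaring Q* = √(2DS/H) gives Q*² = 2DS/H.
From Q* = √(2DS/H): D = Q*²H / (2S) = 741.6² × 11.1 / (2 × 389) = 7846.624.

D ≈ 7,847 cartons per year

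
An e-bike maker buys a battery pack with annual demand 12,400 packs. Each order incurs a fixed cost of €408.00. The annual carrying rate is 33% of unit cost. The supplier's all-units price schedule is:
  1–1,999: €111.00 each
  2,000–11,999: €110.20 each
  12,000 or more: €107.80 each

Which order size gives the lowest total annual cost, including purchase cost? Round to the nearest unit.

Q* ≈ 526 packs

Holding cost per unit per year at price C is H = 0.33·C.
For each price level, check whether its EOQ is feasible; otherwise the best quantity at that price is the breakpoint.
EOQ at €111.00 = 525.6 (feasible in tier 1): TC = 12,400×€111.00 + (12,400/525.6)×408 + (525.6/2)×0.33×€111.00 = €1,395,651.93.
EOQ at €110.20 = 527.5 < 2000, so use break Q=2000: TC = 12,400×€110.20 + (12,400/2000.0)×408 + (2000.0/2)×0.33×€110.20 = €1,405,375.60.
EOQ at €107.80 = 533.3 < 12000, so use break Q=12000: TC = 12,400×€107.80 + (12,400/12000.0)×408 + (12000.0/2)×0.33×€107.80 = €1,550,585.60.
Lowest total cost is €1,395,651.93 at Q = 525.6.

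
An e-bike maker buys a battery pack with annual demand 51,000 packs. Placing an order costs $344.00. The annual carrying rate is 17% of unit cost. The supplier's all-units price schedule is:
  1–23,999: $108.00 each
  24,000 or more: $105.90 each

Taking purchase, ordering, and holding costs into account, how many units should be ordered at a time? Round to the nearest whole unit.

Q* ≈ 1,382 packs

Holding cost per unit per year at price C is H = 0.17·C.
For each price level, check whether its EOQ is feasible; otherwise the best quantity at that price is the breakpoint.
EOQ at $108.00 = 1382.4 (feasible in tier 1): TC = 51,000×$108.00 + (51,000/1382.4)×344 + (1382.4/2)×0.17×$108.00 = $5,533,381.40.
EOQ at $105.90 = 1396.1 < 24000, so use break Q=24000: TC = 51,000×$105.90 + (51,000/24000.0)×344 + (24000.0/2)×0.17×$105.90 = $5,617,667.00.
Lowest total cost is $5,533,381.40 at Q = 1382.4.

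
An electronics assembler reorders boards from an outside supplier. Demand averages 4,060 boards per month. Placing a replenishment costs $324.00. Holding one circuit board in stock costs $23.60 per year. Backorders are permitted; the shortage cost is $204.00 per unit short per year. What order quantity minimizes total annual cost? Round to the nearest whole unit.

Annual demand D = 4,060 × 12 = 48,720.
With planned backorders, Q* = √(2DS/H) · √((H+B)/B).
√(2DS/H) = √(2 × 48,720 × 324 / 23.6) = 1156.605.
√((H+B)/B) = √((23.6+204)/204) = 1.0563.
Q* ≈ 1221.676.

Q* ≈ 1,222 boards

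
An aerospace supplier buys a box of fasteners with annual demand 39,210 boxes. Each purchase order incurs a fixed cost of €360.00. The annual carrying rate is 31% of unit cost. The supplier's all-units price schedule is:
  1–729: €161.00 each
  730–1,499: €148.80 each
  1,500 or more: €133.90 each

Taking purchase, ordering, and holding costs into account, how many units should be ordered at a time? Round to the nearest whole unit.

Q* ≈ 1,500 boxes

Holding cost per unit per year at price C is H = 0.31·C.
For each price level, check whether its EOQ is feasible; otherwise the best quantity at that price is the breakpoint.
Tier 1 (€161.00): EOQ = 752.1 exceeds tier's upper bound 729, so this tier is dominated.
EOQ at €148.80 = 782.3 (feasible in tier 2): TC = 39,210×€148.80 + (39,210/782.3)×360 + (782.3/2)×0.31×€148.80 = €5,870,534.68.
EOQ at €133.90 = 824.7 < 1500, so use break Q=1500: TC = 39,210×€133.90 + (39,210/1500.0)×360 + (1500.0/2)×0.31×€133.90 = €5,290,761.15.
Lowest total cost is €5,290,761.15 at Q = 1500.0.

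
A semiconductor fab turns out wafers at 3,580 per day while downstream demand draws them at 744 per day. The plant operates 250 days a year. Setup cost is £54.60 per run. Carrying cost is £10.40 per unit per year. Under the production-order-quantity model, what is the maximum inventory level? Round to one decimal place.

I_max ≈ 1,243.8 wafers

Annual demand D = 744 × 250 = 186,000.
Production build-up factor (1 − d/p) = 1 − 744/3,580 = 0.7922.
Q* = √(2DS / (H(1 − d/p))) = √(2 × 186,000 × 54.6 / (10.4 × 0.7922)).
= √(20,311,200 / 8.2387) ≈ 1570.144.
Maximum inventory = Q*(1 − d/p) = 1570.144 × 0.7922 ≈ 1243.835.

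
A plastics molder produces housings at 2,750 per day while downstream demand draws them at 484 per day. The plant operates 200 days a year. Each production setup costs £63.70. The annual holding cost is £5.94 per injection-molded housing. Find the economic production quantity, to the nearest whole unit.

Q* ≈ 1,587 housings

Annual demand D = 484 × 200 = 96,800.
Production build-up factor (1 − d/p) = 1 − 484/2,750 = 0.8240.
Q* = √(2DS / (H(1 − d/p))) = √(2 × 96,800 × 63.7 / (5.94 × 0.8240)).
= √(12,332,320 / 4.8946) ≈ 1587.324.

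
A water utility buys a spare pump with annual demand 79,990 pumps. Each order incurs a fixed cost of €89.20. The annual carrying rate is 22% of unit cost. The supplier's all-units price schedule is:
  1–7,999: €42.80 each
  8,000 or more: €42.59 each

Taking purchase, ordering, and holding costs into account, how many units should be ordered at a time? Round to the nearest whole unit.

Holding cost per unit per year at price C is H = 0.22·C.
For each price level, check whether its EOQ is feasible; otherwise the best quantity at that price is the breakpoint.
EOQ at €42.80 = 1231.1 (feasible in tier 1): TC = 79,990×€42.80 + (79,990/1231.1)×89.2 + (1231.1/2)×0.22×€42.80 = €3,435,163.74.
EOQ at €42.59 = 1234.1 < 8000, so use break Q=8000: TC = 79,990×€42.59 + (79,990/8000.0)×89.2 + (8000.0/2)×0.22×€42.59 = €3,445,145.19.
Lowest total cost is €3,435,163.74 at Q = 1231.1.

Q* ≈ 1,231 pumps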